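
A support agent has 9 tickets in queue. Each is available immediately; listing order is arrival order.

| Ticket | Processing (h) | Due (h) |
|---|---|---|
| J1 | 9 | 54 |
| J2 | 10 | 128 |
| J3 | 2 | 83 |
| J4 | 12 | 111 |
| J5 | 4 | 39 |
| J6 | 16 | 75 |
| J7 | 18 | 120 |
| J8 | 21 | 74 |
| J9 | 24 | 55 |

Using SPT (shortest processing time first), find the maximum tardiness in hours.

61

SPT (increasing processing time): J3 J5 J1 J2 J4 J6 J7 J8 J9.
J3: 0→2, due 83, tardiness 0
J5: 2→6, due 39, tardiness 0
J1: 6→15, due 54, tardiness 0
J2: 15→25, due 128, tardiness 0
J4: 25→37, due 111, tardiness 0
J6: 37→53, due 75, tardiness 0
J7: 53→71, due 120, tardiness 0
J8: 71→92, due 74, tardiness 18
J9: 92→116, due 55, tardiness 61
Maximum = 61.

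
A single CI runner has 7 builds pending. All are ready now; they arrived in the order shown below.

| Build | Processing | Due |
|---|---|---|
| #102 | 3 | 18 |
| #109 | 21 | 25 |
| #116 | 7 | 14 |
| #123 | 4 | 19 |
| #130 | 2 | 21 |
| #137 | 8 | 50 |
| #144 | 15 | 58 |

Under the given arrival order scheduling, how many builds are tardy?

4

FIFO (arrival order): #102 #109 #116 #123 #130 #137 #144.
#102: 0→3, due 18, tardiness 0
#109: 3→24, due 25, tardiness 0
#116: 24→31, due 14, tardiness 17
#123: 31→35, due 19, tardiness 16
#130: 35→37, due 21, tardiness 16
#137: 37→45, due 50, tardiness 0
#144: 45→60, due 58, tardiness 2
Late builds: 4.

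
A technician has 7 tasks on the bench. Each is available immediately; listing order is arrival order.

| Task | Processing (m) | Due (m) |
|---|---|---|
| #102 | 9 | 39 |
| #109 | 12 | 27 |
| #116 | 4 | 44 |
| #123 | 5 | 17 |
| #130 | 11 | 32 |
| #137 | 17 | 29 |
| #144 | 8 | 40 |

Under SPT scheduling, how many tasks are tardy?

SPT (increasing processing time): #116 #123 #144 #102 #130 #109 #137.
#116: 0→4, due 44, tardiness 0
#123: 4→9, due 17, tardiness 0
#144: 9→17, due 40, tardiness 0
#102: 17→26, due 39, tardiness 0
#130: 26→37, due 32, tardiness 5
#109: 37→49, due 27, tardiness 22
#137: 49→66, due 29, tardiness 37
Late tasks: 3.

3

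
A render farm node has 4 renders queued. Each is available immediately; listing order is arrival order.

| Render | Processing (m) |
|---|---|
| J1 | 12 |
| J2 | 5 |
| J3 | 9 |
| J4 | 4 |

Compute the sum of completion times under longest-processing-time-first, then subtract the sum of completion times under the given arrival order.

LPT (decreasing processing time): J1 J3 J2 J4.
J1: 0→12
J3: 12→21
J2: 21→26
J4: 26→30
Sum = 12+21+26+30 = 89.
FIFO (arrival order): J1 J2 J3 J4.
J1: 0→12
J2: 12→17
J3: 17→26
J4: 26→30
Sum = 12+17+26+30 = 85.
Difference = 89 − 85 = 4.

4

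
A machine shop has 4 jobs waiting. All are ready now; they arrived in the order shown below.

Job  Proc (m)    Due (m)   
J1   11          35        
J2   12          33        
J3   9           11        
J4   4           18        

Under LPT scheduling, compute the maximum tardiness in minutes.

LPT (decreasing processing time): J2 J1 J3 J4.
J2: 0→12, due 33, tardiness 0
J1: 12→23, due 35, tardiness 0
J3: 23→32, due 11, tardiness 21
J4: 32→36, due 18, tardiness 18
Maximum = 21.

21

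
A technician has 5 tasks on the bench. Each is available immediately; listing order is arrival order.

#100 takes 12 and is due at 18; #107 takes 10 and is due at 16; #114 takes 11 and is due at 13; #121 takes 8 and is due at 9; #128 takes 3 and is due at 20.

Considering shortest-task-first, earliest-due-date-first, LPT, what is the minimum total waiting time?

67

SPT (increasing processing time): #128 #121 #107 #114 #100.
#128: waits 0, runs 0→3
#121: waits 3, runs 3→11
#107: waits 11, runs 11→21
#114: waits 21, runs 21→32
#100: waits 32, runs 32→44
Sum = 0+3+11+21+32 = 67.
EDD (increasing due date): #121 #114 #107 #100 #128.
#121: waits 0, runs 0→8
#114: waits 8, runs 8→19
#107: waits 19, runs 19→29
#100: waits 29, runs 29→41
#128: waits 41, runs 41→44
Sum = 0+8+19+29+41 = 97.
LPT (decreasing processing time): #100 #114 #107 #121 #128.
#100: waits 0, runs 0→12
#114: waits 12, runs 12→23
#107: waits 23, runs 23→33
#121: waits 33, runs 33→41
#128: waits 41, runs 41→44
Sum = 0+12+23+33+41 = 109.
SPT 67, EDD 97, LPT 109 → minimum 67.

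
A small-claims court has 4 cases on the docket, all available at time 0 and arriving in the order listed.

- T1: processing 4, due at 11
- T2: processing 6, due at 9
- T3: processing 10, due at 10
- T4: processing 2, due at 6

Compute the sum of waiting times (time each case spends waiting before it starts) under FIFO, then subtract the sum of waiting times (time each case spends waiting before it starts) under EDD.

6

FIFO (arrival order): T1 T2 T3 T4.
T1: waits 0, runs 0→4
T2: waits 4, runs 4→10
T3: waits 10, runs 10→20
T4: waits 20, runs 20→22
Sum = 0+4+10+20 = 34.
EDD (increasing due date): T4 T2 T3 T1.
T4: waits 0, runs 0→2
T2: waits 2, runs 2→8
T3: waits 8, runs 8→18
T1: waits 18, runs 18→22
Sum = 0+2+8+18 = 28.
Difference = 34 − 28 = 6.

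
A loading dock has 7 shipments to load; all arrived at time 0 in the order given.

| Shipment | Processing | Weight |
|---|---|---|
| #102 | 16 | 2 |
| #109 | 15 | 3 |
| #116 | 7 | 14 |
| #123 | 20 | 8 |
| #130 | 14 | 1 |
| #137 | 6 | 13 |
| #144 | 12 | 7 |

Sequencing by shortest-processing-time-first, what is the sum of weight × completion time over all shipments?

SPT (increasing processing time): #137 #116 #144 #130 #109 #102 #123.
#137: finishes 6, weight 13, w·C = 78
#116: finishes 13, weight 14, w·C = 182
#144: finishes 25, weight 7, w·C = 175
#130: finishes 39, weight 1, w·C = 39
#109: finishes 54, weight 3, w·C = 162
#102: finishes 70, weight 2, w·C = 140
#123: finishes 90, weight 8, w·C = 720
Sum = 78+182+175+39+162+140+720 = 1496.

1496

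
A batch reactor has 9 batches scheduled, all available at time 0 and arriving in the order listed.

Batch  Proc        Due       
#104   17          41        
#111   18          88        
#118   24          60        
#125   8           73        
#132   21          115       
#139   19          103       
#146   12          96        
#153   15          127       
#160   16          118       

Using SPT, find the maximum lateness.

90

SPT (increasing processing time): #125 #146 #153 #160 #104 #111 #139 #132 #118.
#125: 0→8, due 73, lateness -65
#146: 8→20, due 96, lateness -76
#153: 20→35, due 127, lateness -92
#160: 35→51, due 118, lateness -67
#104: 51→68, due 41, lateness 27
#111: 68→86, due 88, lateness -2
#139: 86→105, due 103, lateness 2
#132: 105→126, due 115, lateness 11
#118: 126→150, due 60, lateness 90
Maximum = 90.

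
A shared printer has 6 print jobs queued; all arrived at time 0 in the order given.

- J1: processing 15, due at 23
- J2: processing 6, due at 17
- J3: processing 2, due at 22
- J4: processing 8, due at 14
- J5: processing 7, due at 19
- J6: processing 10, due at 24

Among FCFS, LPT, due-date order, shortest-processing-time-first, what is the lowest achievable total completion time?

129

FIFO (arrival order): J1 J2 J3 J4 J5 J6.
J1: 0→15
J2: 15→21
J3: 21→23
J4: 23→31
J5: 31→38
J6: 38→48
Sum = 15+21+23+31+38+48 = 176.
LPT (decreasing processing time): J1 J6 J4 J5 J2 J3.
J1: 0→15
J6: 15→25
J4: 25→33
J5: 33→40
J2: 40→46
J3: 46→48
Sum = 15+25+33+40+46+48 = 207.
EDD (increasing due date): J4 J2 J5 J3 J1 J6.
J4: 0→8
J2: 8→14
J5: 14→21
J3: 21→23
J1: 23→38
J6: 38→48
Sum = 8+14+21+23+38+48 = 152.
SPT (increasing processing time): J3 J2 J5 J4 J6 J1.
J3: 0→2
J2: 2→8
J5: 8→15
J4: 15→23
J6: 23→33
J1: 33→48
Sum = 2+8+15+23+33+48 = 129.
FIFO 176, LPT 207, EDD 152, SPT 129 → minimum 129.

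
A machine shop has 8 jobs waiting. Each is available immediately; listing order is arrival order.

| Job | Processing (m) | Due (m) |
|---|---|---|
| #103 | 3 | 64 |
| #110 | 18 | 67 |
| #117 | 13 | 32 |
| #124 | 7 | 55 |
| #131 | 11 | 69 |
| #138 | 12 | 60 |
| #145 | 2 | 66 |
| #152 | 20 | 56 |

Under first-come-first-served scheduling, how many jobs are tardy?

FIFO (arrival order): #103 #110 #117 #124 #131 #138 #145 #152.
#103: 0→3, due 64, tardiness 0
#110: 3→21, due 67, tardiness 0
#117: 21→34, due 32, tardiness 2
#124: 34→41, due 55, tardiness 0
#131: 41→52, due 69, tardiness 0
#138: 52→64, due 60, tardiness 4
#145: 64→66, due 66, tardiness 0
#152: 66→86, due 56, tardiness 30
Late jobs: 3.

3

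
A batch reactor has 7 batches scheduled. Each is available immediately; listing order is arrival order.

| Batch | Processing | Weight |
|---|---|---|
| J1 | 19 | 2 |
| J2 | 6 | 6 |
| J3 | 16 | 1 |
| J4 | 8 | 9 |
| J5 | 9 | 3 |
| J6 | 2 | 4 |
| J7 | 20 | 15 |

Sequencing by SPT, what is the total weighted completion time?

1636

SPT (increasing processing time): J6 J2 J4 J5 J3 J1 J7.
J6: finishes 2, weight 4, w·C = 8
J2: finishes 8, weight 6, w·C = 48
J4: finishes 16, weight 9, w·C = 144
J5: finishes 25, weight 3, w·C = 75
J3: finishes 41, weight 1, w·C = 41
J1: finishes 60, weight 2, w·C = 120
J7: finishes 80, weight 15, w·C = 1200
Sum = 8+48+144+75+41+120+1200 = 1636.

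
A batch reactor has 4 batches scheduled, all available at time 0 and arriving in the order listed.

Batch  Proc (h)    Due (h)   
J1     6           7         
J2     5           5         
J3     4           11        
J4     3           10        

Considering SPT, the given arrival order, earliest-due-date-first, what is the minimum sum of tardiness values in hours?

SPT (increasing processing time): J4 J3 J2 J1.
J4: 0→3, due 10, tardiness 0
J3: 3→7, due 11, tardiness 0
J2: 7→12, due 5, tardiness 7
J1: 12→18, due 7, tardiness 11
Sum = 0+0+7+11 = 18.
FIFO (arrival order): J1 J2 J3 J4.
J1: 0→6, due 7, tardiness 0
J2: 6→11, due 5, tardiness 6
J3: 11→15, due 11, tardiness 4
J4: 15→18, due 10, tardiness 8
Sum = 0+6+4+8 = 18.
EDD (increasing due date): J2 J1 J4 J3.
J2: 0→5, due 5, tardiness 0
J1: 5→11, due 7, tardiness 4
J4: 11→14, due 10, tardiness 4
J3: 14→18, due 11, tardiness 7
Sum = 0+4+4+7 = 15.
SPT 18, FIFO 18, EDD 15 → minimum 15.

15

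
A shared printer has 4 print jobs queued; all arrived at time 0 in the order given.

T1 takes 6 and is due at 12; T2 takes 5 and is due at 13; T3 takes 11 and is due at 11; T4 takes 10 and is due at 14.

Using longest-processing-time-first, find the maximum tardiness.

LPT (decreasing processing time): T3 T4 T1 T2.
T3: 0→11, due 11, tardiness 0
T4: 11→21, due 14, tardiness 7
T1: 21→27, due 12, tardiness 15
T2: 27→32, due 13, tardiness 19
Maximum = 19.

19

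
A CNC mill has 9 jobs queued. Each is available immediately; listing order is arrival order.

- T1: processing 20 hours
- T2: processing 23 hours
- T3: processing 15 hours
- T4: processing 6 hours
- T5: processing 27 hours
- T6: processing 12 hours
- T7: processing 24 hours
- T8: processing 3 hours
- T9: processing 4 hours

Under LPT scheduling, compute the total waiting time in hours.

734

LPT (decreasing processing time): T5 T7 T2 T1 T3 T6 T4 T9 T8.
T5: waits 0, runs 0→27
T7: waits 27, runs 27→51
T2: waits 51, runs 51→74
T1: waits 74, runs 74→94
T3: waits 94, runs 94→109
T6: waits 109, runs 109→121
T4: waits 121, runs 121→127
T9: waits 127, runs 127→131
T8: waits 131, runs 131→134
Sum = 0+27+51+74+94+109+121+127+131 = 734.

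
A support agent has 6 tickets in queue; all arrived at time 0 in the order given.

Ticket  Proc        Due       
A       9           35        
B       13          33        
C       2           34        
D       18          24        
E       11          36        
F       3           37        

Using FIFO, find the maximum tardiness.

FIFO (arrival order): A B C D E F.
A: 0→9, due 35, tardiness 0
B: 9→22, due 33, tardiness 0
C: 22→24, due 34, tardiness 0
D: 24→42, due 24, tardiness 18
E: 42→53, due 36, tardiness 17
F: 53→56, due 37, tardiness 19
Maximum = 19.

19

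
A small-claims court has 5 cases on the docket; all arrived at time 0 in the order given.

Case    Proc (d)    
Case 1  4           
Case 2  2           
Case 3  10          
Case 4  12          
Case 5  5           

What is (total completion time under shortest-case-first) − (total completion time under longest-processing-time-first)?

SPT (increasing processing time): Case 2 Case 1 Case 5 Case 3 Case 4.
Case 2: 0→2
Case 1: 2→6
Case 5: 6→11
Case 3: 11→21
Case 4: 21→33
Sum = 2+6+11+21+33 = 73.
LPT (decreasing processing time): Case 4 Case 3 Case 5 Case 1 Case 2.
Case 4: 0→12
Case 3: 12→22
Case 5: 22→27
Case 1: 27→31
Case 2: 31→33
Sum = 12+22+27+31+33 = 125.
Difference = 73 − 125 = -52.

-52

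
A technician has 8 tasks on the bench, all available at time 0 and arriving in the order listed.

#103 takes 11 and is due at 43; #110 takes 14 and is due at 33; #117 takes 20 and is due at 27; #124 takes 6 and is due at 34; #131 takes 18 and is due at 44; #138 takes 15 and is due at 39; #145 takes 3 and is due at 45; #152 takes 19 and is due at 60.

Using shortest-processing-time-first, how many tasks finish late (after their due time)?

SPT (increasing processing time): #145 #124 #103 #110 #138 #131 #152 #117.
#145: 0→3, due 45, tardiness 0
#124: 3→9, due 34, tardiness 0
#103: 9→20, due 43, tardiness 0
#110: 20→34, due 33, tardiness 1
#138: 34→49, due 39, tardiness 10
#131: 49→67, due 44, tardiness 23
#152: 67→86, due 60, tardiness 26
#117: 86→106, due 27, tardiness 79
Late tasks: 5.

5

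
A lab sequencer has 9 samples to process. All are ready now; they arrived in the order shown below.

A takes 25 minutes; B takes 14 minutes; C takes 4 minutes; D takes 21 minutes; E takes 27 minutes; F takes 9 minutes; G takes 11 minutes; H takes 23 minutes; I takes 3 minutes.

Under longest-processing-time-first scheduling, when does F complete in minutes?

LPT (decreasing processing time): E A H D B G F C I.
E: 0→27
A: 27→52
H: 52→75
D: 75→96
B: 96→110
G: 110→121
F: 121→130

130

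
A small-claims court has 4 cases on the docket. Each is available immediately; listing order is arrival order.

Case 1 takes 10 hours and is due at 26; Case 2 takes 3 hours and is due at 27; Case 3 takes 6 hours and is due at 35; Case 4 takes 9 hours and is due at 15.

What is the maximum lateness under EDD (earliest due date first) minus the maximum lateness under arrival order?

EDD (increasing due date): Case 4 Case 1 Case 2 Case 3.
Case 4: 0→9, due 15, lateness -6
Case 1: 9→19, due 26, lateness -7
Case 2: 19→22, due 27, lateness -5
Case 3: 22→28, due 35, lateness -7
Maximum = -5.
FIFO (arrival order): Case 1 Case 2 Case 3 Case 4.
Case 1: 0→10, due 26, lateness -16
Case 2: 10→13, due 27, lateness -14
Case 3: 13→19, due 35, lateness -16
Case 4: 19→28, due 15, lateness 13
Maximum = 13.
Difference = -5 − 13 = -18.

-18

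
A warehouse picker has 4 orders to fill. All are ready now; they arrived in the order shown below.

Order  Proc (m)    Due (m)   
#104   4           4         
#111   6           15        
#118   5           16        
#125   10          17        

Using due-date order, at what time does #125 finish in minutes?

25

EDD (increasing due date): #104 #111 #118 #125.
#104: 0→4
#111: 4→10
#118: 10→15
#125: 15→25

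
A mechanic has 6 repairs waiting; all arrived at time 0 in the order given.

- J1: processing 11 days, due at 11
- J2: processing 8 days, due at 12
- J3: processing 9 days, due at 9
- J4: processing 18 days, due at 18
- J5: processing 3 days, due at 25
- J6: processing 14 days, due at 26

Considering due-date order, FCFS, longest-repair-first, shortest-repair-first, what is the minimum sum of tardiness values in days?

EDD (increasing due date): J3 J1 J2 J4 J5 J6.
J3: 0→9, due 9, tardiness 0
J1: 9→20, due 11, tardiness 9
J2: 20→28, due 12, tardiness 16
J4: 28→46, due 18, tardiness 28
J5: 46→49, due 25, tardiness 24
J6: 49→63, due 26, tardiness 37
Sum = 0+9+16+28+24+37 = 114.
FIFO (arrival order): J1 J2 J3 J4 J5 J6.
J1: 0→11, due 11, tardiness 0
J2: 11→19, due 12, tardiness 7
J3: 19→28, due 9, tardiness 19
J4: 28→46, due 18, tardiness 28
J5: 46→49, due 25, tardiness 24
J6: 49→63, due 26, tardiness 37
Sum = 0+7+19+28+24+37 = 115.
LPT (decreasing processing time): J4 J6 J1 J3 J2 J5.
J4: 0→18, due 18, tardiness 0
J6: 18→32, due 26, tardiness 6
J1: 32→43, due 11, tardiness 32
J3: 43→52, due 9, tardiness 43
J2: 52→60, due 12, tardiness 48
J5: 60→63, due 25, tardiness 38
Sum = 0+6+32+43+48+38 = 167.
SPT (increasing processing time): J5 J2 J3 J1 J6 J4.
J5: 0→3, due 25, tardiness 0
J2: 3→11, due 12, tardiness 0
J3: 11→20, due 9, tardiness 11
J1: 20→31, due 11, tardiness 20
J6: 31→45, due 26, tardiness 19
J4: 45→63, due 18, tardiness 45
Sum = 0+0+11+20+19+45 = 95.
EDD 114, FIFO 115, LPT 167, SPT 95 → minimum 95.

95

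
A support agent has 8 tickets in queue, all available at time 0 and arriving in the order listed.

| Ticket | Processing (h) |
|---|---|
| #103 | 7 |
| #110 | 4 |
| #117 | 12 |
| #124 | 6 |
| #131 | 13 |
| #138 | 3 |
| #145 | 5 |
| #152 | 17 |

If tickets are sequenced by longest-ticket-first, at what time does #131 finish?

30

LPT (decreasing processing time): #152 #131 #117 #103 #124 #145 #110 #138.
#152: 0→17
#131: 17→30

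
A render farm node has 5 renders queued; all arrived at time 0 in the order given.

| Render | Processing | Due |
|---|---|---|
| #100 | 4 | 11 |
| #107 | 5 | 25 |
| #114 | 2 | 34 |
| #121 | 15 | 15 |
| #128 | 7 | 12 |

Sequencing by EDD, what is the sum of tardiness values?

EDD (increasing due date): #100 #128 #121 #107 #114.
#100: 0→4, due 11, tardiness 0
#128: 4→11, due 12, tardiness 0
#121: 11→26, due 15, tardiness 11
#107: 26→31, due 25, tardiness 6
#114: 31→33, due 34, tardiness 0
Sum = 0+0+11+6+0 = 17.

17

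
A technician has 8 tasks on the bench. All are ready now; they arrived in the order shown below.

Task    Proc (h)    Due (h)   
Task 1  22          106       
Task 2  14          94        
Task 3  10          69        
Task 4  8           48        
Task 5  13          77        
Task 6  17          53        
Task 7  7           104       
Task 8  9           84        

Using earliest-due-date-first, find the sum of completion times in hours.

422

EDD (increasing due date): Task 4 Task 6 Task 3 Task 5 Task 8 Task 2 Task 7 Task 1.
Task 4: 0→8
Task 6: 8→25
Task 3: 25→35
Task 5: 35→48
Task 8: 48→57
Task 2: 57→71
Task 7: 71→78
Task 1: 78→100
Sum = 8+25+35+48+57+71+78+100 = 422.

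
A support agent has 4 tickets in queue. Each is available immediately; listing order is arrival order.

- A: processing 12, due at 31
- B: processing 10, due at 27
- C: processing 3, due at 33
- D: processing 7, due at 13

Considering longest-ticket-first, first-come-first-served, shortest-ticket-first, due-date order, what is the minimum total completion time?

LPT (decreasing processing time): A B D C.
A: 0→12
B: 12→22
D: 22→29
C: 29→32
Sum = 12+22+29+32 = 95.
FIFO (arrival order): A B C D.
A: 0→12
B: 12→22
C: 22→25
D: 25→32
Sum = 12+22+25+32 = 91.
SPT (increasing processing time): C D B A.
C: 0→3
D: 3→10
B: 10→20
A: 20→32
Sum = 3+10+20+32 = 65.
EDD (increasing due date): D B A C.
D: 0→7
B: 7→17
A: 17→29
C: 29→32
Sum = 7+17+29+32 = 85.
LPT 95, FIFO 91, SPT 65, EDD 85 → minimum 65.

65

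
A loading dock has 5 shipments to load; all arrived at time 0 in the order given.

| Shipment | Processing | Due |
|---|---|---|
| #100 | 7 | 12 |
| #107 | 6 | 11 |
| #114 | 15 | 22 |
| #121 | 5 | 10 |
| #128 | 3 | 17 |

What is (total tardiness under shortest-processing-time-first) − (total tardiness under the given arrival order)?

-24

SPT (increasing processing time): #128 #121 #107 #100 #114.
#128: 0→3, due 17, tardiness 0
#121: 3→8, due 10, tardiness 0
#107: 8→14, due 11, tardiness 3
#100: 14→21, due 12, tardiness 9
#114: 21→36, due 22, tardiness 14
Sum = 0+0+3+9+14 = 26.
FIFO (arrival order): #100 #107 #114 #121 #128.
#100: 0→7, due 12, tardiness 0
#107: 7→13, due 11, tardiness 2
#114: 13→28, due 22, tardiness 6
#121: 28→33, due 10, tardiness 23
#128: 33→36, due 17, tardiness 19
Sum = 0+2+6+23+19 = 50.
Difference = 26 − 50 = -24.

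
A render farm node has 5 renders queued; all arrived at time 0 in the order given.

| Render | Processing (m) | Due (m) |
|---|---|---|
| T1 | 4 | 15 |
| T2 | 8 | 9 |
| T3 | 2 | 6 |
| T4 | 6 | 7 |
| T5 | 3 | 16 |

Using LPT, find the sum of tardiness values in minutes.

LPT (decreasing processing time): T2 T4 T1 T5 T3.
T2: 0→8, due 9, tardiness 0
T4: 8→14, due 7, tardiness 7
T1: 14→18, due 15, tardiness 3
T5: 18→21, due 16, tardiness 5
T3: 21→23, due 6, tardiness 17
Sum = 0+7+3+5+17 = 32.

32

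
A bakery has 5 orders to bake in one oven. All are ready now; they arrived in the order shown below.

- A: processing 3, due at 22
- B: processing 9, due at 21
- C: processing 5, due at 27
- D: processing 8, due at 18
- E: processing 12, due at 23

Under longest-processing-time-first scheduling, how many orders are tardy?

3

LPT (decreasing processing time): E B D C A.
E: 0→12, due 23, tardiness 0
B: 12→21, due 21, tardiness 0
D: 21→29, due 18, tardiness 11
C: 29→34, due 27, tardiness 7
A: 34→37, due 22, tardiness 15
Late orders: 3.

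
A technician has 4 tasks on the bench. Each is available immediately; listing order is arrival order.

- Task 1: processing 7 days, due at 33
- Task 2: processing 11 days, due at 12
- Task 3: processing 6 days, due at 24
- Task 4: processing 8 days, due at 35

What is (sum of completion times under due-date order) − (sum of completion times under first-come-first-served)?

EDD (increasing due date): Task 2 Task 3 Task 1 Task 4.
Task 2: 0→11
Task 3: 11→17
Task 1: 17→24
Task 4: 24→32
Sum = 11+17+24+32 = 84.
FIFO (arrival order): Task 1 Task 2 Task 3 Task 4.
Task 1: 0→7
Task 2: 7→18
Task 3: 18→24
Task 4: 24→32
Sum = 7+18+24+32 = 81.
Difference = 84 − 81 = 3.

3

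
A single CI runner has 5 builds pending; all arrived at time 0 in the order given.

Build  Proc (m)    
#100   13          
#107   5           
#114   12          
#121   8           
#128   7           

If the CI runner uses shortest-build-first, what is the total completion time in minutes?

SPT (increasing processing time): #107 #128 #121 #114 #100.
#107: 0→5
#128: 5→12
#121: 12→20
#114: 20→32
#100: 32→45
Sum = 5+12+20+32+45 = 114.

114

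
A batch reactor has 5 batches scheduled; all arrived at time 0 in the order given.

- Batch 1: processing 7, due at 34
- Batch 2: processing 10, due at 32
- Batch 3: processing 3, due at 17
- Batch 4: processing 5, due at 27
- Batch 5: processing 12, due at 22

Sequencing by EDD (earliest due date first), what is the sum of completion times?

105

EDD (increasing due date): Batch 3 Batch 5 Batch 4 Batch 2 Batch 1.
Batch 3: 0→3
Batch 5: 3→15
Batch 4: 15→20
Batch 2: 20→30
Batch 1: 30→37
Sum = 3+15+20+30+37 = 105.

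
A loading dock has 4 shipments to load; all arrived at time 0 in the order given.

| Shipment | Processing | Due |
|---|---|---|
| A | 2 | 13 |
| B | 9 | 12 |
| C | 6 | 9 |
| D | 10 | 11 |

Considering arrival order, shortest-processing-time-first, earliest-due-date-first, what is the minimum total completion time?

54

FIFO (arrival order): A B C D.
A: 0→2
B: 2→11
C: 11→17
D: 17→27
Sum = 2+11+17+27 = 57.
SPT (increasing processing time): A C B D.
A: 0→2
C: 2→8
B: 8→17
D: 17→27
Sum = 2+8+17+27 = 54.
EDD (increasing due date): C D B A.
C: 0→6
D: 6→16
B: 16→25
A: 25→27
Sum = 6+16+25+27 = 74.
FIFO 57, SPT 54, EDD 74 → minimum 54.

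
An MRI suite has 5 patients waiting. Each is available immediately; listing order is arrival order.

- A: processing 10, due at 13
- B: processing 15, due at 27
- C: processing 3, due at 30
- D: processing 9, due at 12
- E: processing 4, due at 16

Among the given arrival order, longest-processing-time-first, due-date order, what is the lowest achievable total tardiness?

35

FIFO (arrival order): A B C D E.
A: 0→10, due 13, tardiness 0
B: 10→25, due 27, tardiness 0
C: 25→28, due 30, tardiness 0
D: 28→37, due 12, tardiness 25
E: 37→41, due 16, tardiness 25
Sum = 0+0+0+25+25 = 50.
LPT (decreasing processing time): B A D E C.
B: 0→15, due 27, tardiness 0
A: 15→25, due 13, tardiness 12
D: 25→34, due 12, tardiness 22
E: 34→38, due 16, tardiness 22
C: 38→41, due 30, tardiness 11
Sum = 0+12+22+22+11 = 67.
EDD (increasing due date): D A E B C.
D: 0→9, due 12, tardiness 0
A: 9→19, due 13, tardiness 6
E: 19→23, due 16, tardiness 7
B: 23→38, due 27, tardiness 11
C: 38→41, due 30, tardiness 11
Sum = 0+6+7+11+11 = 35.
FIFO 50, LPT 67, EDD 35 → minimum 35.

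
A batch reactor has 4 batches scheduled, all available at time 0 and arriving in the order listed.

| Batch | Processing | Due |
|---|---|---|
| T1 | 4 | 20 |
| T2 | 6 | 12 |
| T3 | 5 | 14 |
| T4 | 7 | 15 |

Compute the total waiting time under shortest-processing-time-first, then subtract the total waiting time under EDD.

SPT (increasing processing time): T1 T3 T2 T4.
T1: waits 0, runs 0→4
T3: waits 4, runs 4→9
T2: waits 9, runs 9→15
T4: waits 15, runs 15→22
Sum = 0+4+9+15 = 28.
EDD (increasing due date): T2 T3 T4 T1.
T2: waits 0, runs 0→6
T3: waits 6, runs 6→11
T4: waits 11, runs 11→18
T1: waits 18, runs 18→22
Sum = 0+6+11+18 = 35.
Difference = 28 − 35 = -7.

-7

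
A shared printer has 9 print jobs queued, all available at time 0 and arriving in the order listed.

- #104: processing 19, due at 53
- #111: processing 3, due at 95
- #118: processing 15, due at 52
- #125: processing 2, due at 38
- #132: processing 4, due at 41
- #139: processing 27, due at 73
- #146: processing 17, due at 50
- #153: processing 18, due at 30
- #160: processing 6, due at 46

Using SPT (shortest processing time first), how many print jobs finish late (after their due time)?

SPT (increasing processing time): #125 #111 #132 #160 #118 #146 #153 #104 #139.
#125: 0→2, due 38, tardiness 0
#111: 2→5, due 95, tardiness 0
#132: 5→9, due 41, tardiness 0
#160: 9→15, due 46, tardiness 0
#118: 15→30, due 52, tardiness 0
#146: 30→47, due 50, tardiness 0
#153: 47→65, due 30, tardiness 35
#104: 65→84, due 53, tardiness 31
#139: 84→111, due 73, tardiness 38
Late print jobs: 3.

3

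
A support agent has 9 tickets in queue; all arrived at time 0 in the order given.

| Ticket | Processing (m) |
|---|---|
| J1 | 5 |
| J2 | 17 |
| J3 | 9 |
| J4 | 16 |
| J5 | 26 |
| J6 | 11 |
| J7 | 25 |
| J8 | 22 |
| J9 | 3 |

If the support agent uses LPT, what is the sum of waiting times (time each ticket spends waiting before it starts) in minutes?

720

LPT (decreasing processing time): J5 J7 J8 J2 J4 J6 J3 J1 J9.
J5: waits 0, runs 0→26
J7: waits 26, runs 26→51
J8: waits 51, runs 51→73
J2: waits 73, runs 73→90
J4: waits 90, runs 90→106
J6: waits 106, runs 106→117
J3: waits 117, runs 117→126
J1: waits 126, runs 126→131
J9: waits 131, runs 131→134
Sum = 0+26+51+73+90+106+117+126+131 = 720.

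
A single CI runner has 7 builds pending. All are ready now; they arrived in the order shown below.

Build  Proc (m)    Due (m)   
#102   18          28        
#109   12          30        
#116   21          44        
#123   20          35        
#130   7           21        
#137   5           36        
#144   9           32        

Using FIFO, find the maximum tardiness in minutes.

FIFO (arrival order): #102 #109 #116 #123 #130 #137 #144.
#102: 0→18, due 28, tardiness 0
#109: 18→30, due 30, tardiness 0
#116: 30→51, due 44, tardiness 7
#123: 51→71, due 35, tardiness 36
#130: 71→78, due 21, tardiness 57
#137: 78→83, due 36, tardiness 47
#144: 83→92, due 32, tardiness 60
Maximum = 60.

60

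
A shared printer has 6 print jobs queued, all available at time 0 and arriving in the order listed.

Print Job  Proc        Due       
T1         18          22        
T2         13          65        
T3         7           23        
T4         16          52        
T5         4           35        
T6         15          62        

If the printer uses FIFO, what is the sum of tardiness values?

51

FIFO (arrival order): T1 T2 T3 T4 T5 T6.
T1: 0→18, due 22, tardiness 0
T2: 18→31, due 65, tardiness 0
T3: 31→38, due 23, tardiness 15
T4: 38→54, due 52, tardiness 2
T5: 54→58, due 35, tardiness 23
T6: 58→73, due 62, tardiness 11
Sum = 0+0+15+2+23+11 = 51.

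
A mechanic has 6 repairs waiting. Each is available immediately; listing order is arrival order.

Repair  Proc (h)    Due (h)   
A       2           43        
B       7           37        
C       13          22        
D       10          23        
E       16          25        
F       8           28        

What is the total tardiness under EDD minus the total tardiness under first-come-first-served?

3

EDD (increasing due date): C D E F B A.
C: 0→13, due 22, tardiness 0
D: 13→23, due 23, tardiness 0
E: 23→39, due 25, tardiness 14
F: 39→47, due 28, tardiness 19
B: 47→54, due 37, tardiness 17
A: 54→56, due 43, tardiness 13
Sum = 0+0+14+19+17+13 = 63.
FIFO (arrival order): A B C D E F.
A: 0→2, due 43, tardiness 0
B: 2→9, due 37, tardiness 0
C: 9→22, due 22, tardiness 0
D: 22→32, due 23, tardiness 9
E: 32→48, due 25, tardiness 23
F: 48→56, due 28, tardiness 28
Sum = 0+0+0+9+23+28 = 60.
Difference = 63 − 60 = 3.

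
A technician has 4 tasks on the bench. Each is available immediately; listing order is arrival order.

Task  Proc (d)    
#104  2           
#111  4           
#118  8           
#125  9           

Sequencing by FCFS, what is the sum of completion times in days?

45

FIFO (arrival order): #104 #111 #118 #125.
#104: 0→2
#111: 2→6
#118: 6→14
#125: 14→23
Sum = 2+6+14+23 = 45.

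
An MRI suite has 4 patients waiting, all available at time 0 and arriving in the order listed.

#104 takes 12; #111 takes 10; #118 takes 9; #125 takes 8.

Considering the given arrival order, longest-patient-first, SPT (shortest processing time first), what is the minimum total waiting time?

52

FIFO (arrival order): #104 #111 #118 #125.
#104: waits 0, runs 0→12
#111: waits 12, runs 12→22
#118: waits 22, runs 22→31
#125: waits 31, runs 31→39
Sum = 0+12+22+31 = 65.
LPT (decreasing processing time): #104 #111 #118 #125.
#104: waits 0, runs 0→12
#111: waits 12, runs 12→22
#118: waits 22, runs 22→31
#125: waits 31, runs 31→39
Sum = 0+12+22+31 = 65.
SPT (increasing processing time): #125 #118 #111 #104.
#125: waits 0, runs 0→8
#118: waits 8, runs 8→17
#111: waits 17, runs 17→27
#104: waits 27, runs 27→39
Sum = 0+8+17+27 = 52.
FIFO 65, LPT 65, SPT 52 → minimum 52.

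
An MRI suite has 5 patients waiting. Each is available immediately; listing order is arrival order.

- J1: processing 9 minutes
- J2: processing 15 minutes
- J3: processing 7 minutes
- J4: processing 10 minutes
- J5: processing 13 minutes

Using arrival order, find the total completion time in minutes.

FIFO (arrival order): J1 J2 J3 J4 J5.
J1: 0→9
J2: 9→24
J3: 24→31
J4: 31→41
J5: 41→54
Sum = 9+24+31+41+54 = 159.

159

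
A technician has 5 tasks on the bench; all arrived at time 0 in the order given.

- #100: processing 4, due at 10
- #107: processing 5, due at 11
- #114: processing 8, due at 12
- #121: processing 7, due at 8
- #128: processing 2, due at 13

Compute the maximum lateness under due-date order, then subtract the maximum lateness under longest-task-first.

EDD (increasing due date): #121 #100 #107 #114 #128.
#121: 0→7, due 8, lateness -1
#100: 7→11, due 10, lateness 1
#107: 11→16, due 11, lateness 5
#114: 16→24, due 12, lateness 12
#128: 24→26, due 13, lateness 13
Maximum = 13.
LPT (decreasing processing time): #114 #121 #107 #100 #128.
#114: 0→8, due 12, lateness -4
#121: 8→15, due 8, lateness 7
#107: 15→20, due 11, lateness 9
#100: 20→24, due 10, lateness 14
#128: 24→26, due 13, lateness 13
Maximum = 14.
Difference = 13 − 14 = -1.

-1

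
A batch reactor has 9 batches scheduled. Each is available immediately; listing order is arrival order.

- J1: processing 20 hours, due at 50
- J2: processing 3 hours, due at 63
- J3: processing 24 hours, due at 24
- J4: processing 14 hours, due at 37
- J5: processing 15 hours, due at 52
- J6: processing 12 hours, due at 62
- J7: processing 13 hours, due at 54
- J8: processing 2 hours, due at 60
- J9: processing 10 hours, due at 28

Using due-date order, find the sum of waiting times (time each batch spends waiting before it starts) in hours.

EDD (increasing due date): J3 J9 J4 J1 J5 J7 J8 J6 J2.
J3: waits 0, runs 0→24
J9: waits 24, runs 24→34
J4: waits 34, runs 34→48
J1: waits 48, runs 48→68
J5: waits 68, runs 68→83
J7: waits 83, runs 83→96
J8: waits 96, runs 96→98
J6: waits 98, runs 98→110
J2: waits 110, runs 110→113
Sum = 0+24+34+48+68+83+96+98+110 = 561.

561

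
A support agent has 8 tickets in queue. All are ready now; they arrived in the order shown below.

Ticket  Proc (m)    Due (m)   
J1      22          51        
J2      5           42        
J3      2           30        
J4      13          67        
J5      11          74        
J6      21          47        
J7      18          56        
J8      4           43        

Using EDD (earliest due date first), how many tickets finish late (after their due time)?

EDD (increasing due date): J3 J2 J8 J6 J1 J7 J4 J5.
J3: 0→2, due 30, tardiness 0
J2: 2→7, due 42, tardiness 0
J8: 7→11, due 43, tardiness 0
J6: 11→32, due 47, tardiness 0
J1: 32→54, due 51, tardiness 3
J7: 54→72, due 56, tardiness 16
J4: 72→85, due 67, tardiness 18
J5: 85→96, due 74, tardiness 22
Late tickets: 4.

4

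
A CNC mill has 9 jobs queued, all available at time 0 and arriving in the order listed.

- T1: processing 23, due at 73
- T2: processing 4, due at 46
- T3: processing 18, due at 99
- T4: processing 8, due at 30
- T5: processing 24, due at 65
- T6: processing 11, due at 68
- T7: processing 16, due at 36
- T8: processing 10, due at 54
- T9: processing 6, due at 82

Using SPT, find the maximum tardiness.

55

SPT (increasing processing time): T2 T9 T4 T8 T6 T7 T3 T1 T5.
T2: 0→4, due 46, tardiness 0
T9: 4→10, due 82, tardiness 0
T4: 10→18, due 30, tardiness 0
T8: 18→28, due 54, tardiness 0
T6: 28→39, due 68, tardiness 0
T7: 39→55, due 36, tardiness 19
T3: 55→73, due 99, tardiness 0
T1: 73→96, due 73, tardiness 23
T5: 96→120, due 65, tardiness 55
Maximum = 55.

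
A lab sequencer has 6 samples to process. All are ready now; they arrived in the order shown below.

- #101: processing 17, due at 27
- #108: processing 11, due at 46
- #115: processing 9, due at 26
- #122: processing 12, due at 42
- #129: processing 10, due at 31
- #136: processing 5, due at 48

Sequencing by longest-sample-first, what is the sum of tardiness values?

68

LPT (decreasing processing time): #101 #122 #108 #129 #115 #136.
#101: 0→17, due 27, tardiness 0
#122: 17→29, due 42, tardiness 0
#108: 29→40, due 46, tardiness 0
#129: 40→50, due 31, tardiness 19
#115: 50→59, due 26, tardiness 33
#136: 59→64, due 48, tardiness 16
Sum = 0+0+0+19+33+16 = 68.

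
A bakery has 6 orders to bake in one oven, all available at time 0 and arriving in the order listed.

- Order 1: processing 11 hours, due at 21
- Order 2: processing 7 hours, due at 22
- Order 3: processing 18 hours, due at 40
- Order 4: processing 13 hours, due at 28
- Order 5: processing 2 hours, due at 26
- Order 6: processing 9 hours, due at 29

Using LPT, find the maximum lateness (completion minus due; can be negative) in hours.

LPT (decreasing processing time): Order 3 Order 4 Order 1 Order 6 Order 2 Order 5.
Order 3: 0→18, due 40, lateness -22
Order 4: 18→31, due 28, lateness 3
Order 1: 31→42, due 21, lateness 21
Order 6: 42→51, due 29, lateness 22
Order 2: 51→58, due 22, lateness 36
Order 5: 58→60, due 26, lateness 34
Maximum = 36.

36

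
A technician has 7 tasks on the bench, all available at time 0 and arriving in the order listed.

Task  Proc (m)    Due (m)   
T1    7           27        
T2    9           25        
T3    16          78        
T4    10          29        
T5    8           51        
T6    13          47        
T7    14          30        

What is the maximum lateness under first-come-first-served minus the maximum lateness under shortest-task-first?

16

FIFO (arrival order): T1 T2 T3 T4 T5 T6 T7.
T1: 0→7, due 27, lateness -20
T2: 7→16, due 25, lateness -9
T3: 16→32, due 78, lateness -46
T4: 32→42, due 29, lateness 13
T5: 42→50, due 51, lateness -1
T6: 50→63, due 47, lateness 16
T7: 63→77, due 30, lateness 47
Maximum = 47.
SPT (increasing processing time): T1 T5 T2 T4 T6 T7 T3.
T1: 0→7, due 27, lateness -20
T5: 7→15, due 51, lateness -36
T2: 15→24, due 25, lateness -1
T4: 24→34, due 29, lateness 5
T6: 34→47, due 47, lateness 0
T7: 47→61, due 30, lateness 31
T3: 61→77, due 78, lateness -1
Maximum = 31.
Difference = 47 − 31 = 16.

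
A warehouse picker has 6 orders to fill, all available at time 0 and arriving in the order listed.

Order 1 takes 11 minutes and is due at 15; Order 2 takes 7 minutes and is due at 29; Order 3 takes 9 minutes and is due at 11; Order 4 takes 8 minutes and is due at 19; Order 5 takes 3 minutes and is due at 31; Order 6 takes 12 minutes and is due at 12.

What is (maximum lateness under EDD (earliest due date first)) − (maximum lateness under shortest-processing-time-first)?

-17

EDD (increasing due date): Order 3 Order 6 Order 1 Order 4 Order 2 Order 5.
Order 3: 0→9, due 11, lateness -2
Order 6: 9→21, due 12, lateness 9
Order 1: 21→32, due 15, lateness 17
Order 4: 32→40, due 19, lateness 21
Order 2: 40→47, due 29, lateness 18
Order 5: 47→50, due 31, lateness 19
Maximum = 21.
SPT (increasing processing time): Order 5 Order 2 Order 4 Order 3 Order 1 Order 6.
Order 5: 0→3, due 31, lateness -28
Order 2: 3→10, due 29, lateness -19
Order 4: 10→18, due 19, lateness -1
Order 3: 18→27, due 11, lateness 16
Order 1: 27→38, due 15, lateness 23
Order 6: 38→50, due 12, lateness 38
Maximum = 38.
Difference = 21 − 38 = -17.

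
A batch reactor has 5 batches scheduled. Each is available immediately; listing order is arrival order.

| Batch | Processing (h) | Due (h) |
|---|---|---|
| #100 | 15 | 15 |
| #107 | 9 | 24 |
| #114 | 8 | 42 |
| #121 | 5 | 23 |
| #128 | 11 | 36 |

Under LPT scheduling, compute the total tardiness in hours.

37

LPT (decreasing processing time): #100 #128 #107 #114 #121.
#100: 0→15, due 15, tardiness 0
#128: 15→26, due 36, tardiness 0
#107: 26→35, due 24, tardiness 11
#114: 35→43, due 42, tardiness 1
#121: 43→48, due 23, tardiness 25
Sum = 0+0+11+1+25 = 37.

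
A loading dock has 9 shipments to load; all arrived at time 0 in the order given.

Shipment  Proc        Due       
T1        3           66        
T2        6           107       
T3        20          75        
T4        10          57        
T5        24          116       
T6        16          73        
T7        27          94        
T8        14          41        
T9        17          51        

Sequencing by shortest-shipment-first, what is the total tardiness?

69

SPT (increasing processing time): T1 T2 T4 T8 T6 T9 T3 T5 T7.
T1: 0→3, due 66, tardiness 0
T2: 3→9, due 107, tardiness 0
T4: 9→19, due 57, tardiness 0
T8: 19→33, due 41, tardiness 0
T6: 33→49, due 73, tardiness 0
T9: 49→66, due 51, tardiness 15
T3: 66→86, due 75, tardiness 11
T5: 86→110, due 116, tardiness 0
T7: 110→137, due 94, tardiness 43
Sum = 0+0+0+0+0+15+11+0+43 = 69.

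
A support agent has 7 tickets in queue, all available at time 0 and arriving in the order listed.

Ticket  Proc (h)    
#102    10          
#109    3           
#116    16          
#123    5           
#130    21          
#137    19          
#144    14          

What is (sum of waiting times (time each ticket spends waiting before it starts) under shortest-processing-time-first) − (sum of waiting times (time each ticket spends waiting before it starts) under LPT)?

SPT (increasing processing time): #109 #123 #102 #144 #116 #137 #130.
#109: waits 0, runs 0→3
#123: waits 3, runs 3→8
#102: waits 8, runs 8→18
#144: waits 18, runs 18→32
#116: waits 32, runs 32→48
#137: waits 48, runs 48→67
#130: waits 67, runs 67→88
Sum = 0+3+8+18+32+48+67 = 176.
LPT (decreasing processing time): #130 #137 #116 #144 #102 #123 #109.
#130: waits 0, runs 0→21
#137: waits 21, runs 21→40
#116: waits 40, runs 40→56
#144: waits 56, runs 56→70
#102: waits 70, runs 70→80
#123: waits 80, runs 80→85
#109: waits 85, runs 85→88
Sum = 0+21+40+56+70+80+85 = 352.
Difference = 176 − 352 = -176.

-176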